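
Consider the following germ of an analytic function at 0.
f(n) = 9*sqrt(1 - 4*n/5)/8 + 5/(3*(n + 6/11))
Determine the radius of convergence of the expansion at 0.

Denominator factor (n + 6/11): pole of order 1 at -6/11, modulus 6/11.
Branch term (9/8)*sqrt(1 - n/(5/4)): its argument vanishes at n = 5/4, a square-root branch point, modulus 5/4.
The radius of convergence is the smallest modulus among the singular points: 6/11.

The radius of convergence is 6/11.


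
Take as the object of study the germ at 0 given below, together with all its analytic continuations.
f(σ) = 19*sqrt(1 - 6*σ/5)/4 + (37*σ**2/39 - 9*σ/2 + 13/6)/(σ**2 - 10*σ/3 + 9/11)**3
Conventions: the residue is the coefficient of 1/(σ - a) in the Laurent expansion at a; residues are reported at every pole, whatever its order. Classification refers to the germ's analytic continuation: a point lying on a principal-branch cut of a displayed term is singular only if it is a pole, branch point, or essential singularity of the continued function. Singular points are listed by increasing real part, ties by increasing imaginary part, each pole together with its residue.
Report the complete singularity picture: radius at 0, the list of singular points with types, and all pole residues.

Denominator factor (σ**2 - 10*σ/3 + 9/11)^3: discriminant 776/99, real irrational roots 5/3 + (1/33)*sqrt(2134) and 5/3 - (1/33)*sqrt(2134); poles of order 3, moduli 5/3 + (1/33)*sqrt(2134) and 5/3 - (1/33)*sqrt(2134).
Branch term (19/4)*sqrt(1 - σ/(5/6)): its argument vanishes at σ = 5/6, a square-root branch point, modulus 5/6.
The radius of convergence is the smallest modulus among the singular points: 5/3 - (1/33)*sqrt(2134).
The branch term is analytic at 5/3 - (1/33)*sqrt(2134) and contributes nothing to the residue; only the rational part matters.
The factor σ**2 - 10*σ/3 + 9/11 splits as (σ - a)(σ - a') with a = 5/3 - (1/33)*sqrt(2134), a' = 5/3 + (1/33)*sqrt(2134). At the order-3 pole a set g(σ) = (σ - a)^3*(rational part) = [37*σ**2/39 - 9*σ/2 + 13/6] / (σ - a')^3.
Order-3 pole: residue = g''(a)/2; g''(5/3 - (1/33)*sqrt(2134)) = (3804471/759343936)*sqrt(2134), so the residue is (3804471/1518687872)*sqrt(2134).
The branch term is analytic at 5/3 + (1/33)*sqrt(2134) and contributes nothing to the residue; only the rational part matters.
The factor σ**2 - 10*σ/3 + 9/11 splits as (σ - a)(σ - a') with a = 5/3 + (1/33)*sqrt(2134), a' = 5/3 - (1/33)*sqrt(2134). At the order-3 pole a set g(σ) = (σ - a)^3*(rational part) = [37*σ**2/39 - 9*σ/2 + 13/6] / (σ - a')^3.
Order-3 pole: residue = g''(a)/2; g''(5/3 + (1/33)*sqrt(2134)) = -(3804471/759343936)*sqrt(2134), so the residue is -(3804471/1518687872)*sqrt(2134).
List the singular points by increasing real part (a conjugate pair: the negative imaginary part first).

Radius of convergence at 0: 5/3 - (1/33)*sqrt(2134).
At 5/3 - (1/33)*sqrt(2134): a pole of order 3; residue (3804471/1518687872)*sqrt(2134).
At 5/6: an algebraic (square-root) branch point.
At 5/3 + (1/33)*sqrt(2134): a pole of order 3; residue -(3804471/1518687872)*sqrt(2134).


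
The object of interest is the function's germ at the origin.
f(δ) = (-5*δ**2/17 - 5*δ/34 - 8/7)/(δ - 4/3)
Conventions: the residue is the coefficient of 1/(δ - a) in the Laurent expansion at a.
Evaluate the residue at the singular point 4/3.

The residue is -1994/1071.

At the order-1 pole 4/3 set g(δ) = (δ - (4/3))*f(δ) = -5*δ**2/17 - 5*δ/34 - 8/7.
Simple pole: residue = g(a) at a = 4/3, which is -1994/1071.


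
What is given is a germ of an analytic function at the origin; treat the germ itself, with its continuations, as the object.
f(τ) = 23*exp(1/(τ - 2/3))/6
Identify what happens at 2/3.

The exponent 1/(τ - (2/3)) has a pole at 2/3, so exp(1/(τ - (2/3))) takes every nonzero value near it: an essential singularity (not a pole of any order).

The point is an essential singularity.


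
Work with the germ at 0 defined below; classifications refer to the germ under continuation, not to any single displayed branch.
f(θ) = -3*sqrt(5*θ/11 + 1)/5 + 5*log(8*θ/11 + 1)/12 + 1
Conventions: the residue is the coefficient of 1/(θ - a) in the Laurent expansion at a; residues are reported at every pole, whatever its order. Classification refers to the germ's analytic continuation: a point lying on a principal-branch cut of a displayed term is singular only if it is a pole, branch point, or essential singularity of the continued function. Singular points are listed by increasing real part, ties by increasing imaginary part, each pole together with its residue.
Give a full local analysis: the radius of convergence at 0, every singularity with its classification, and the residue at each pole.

Branch term (5/12)*log(1 - θ/(-11/8)): its argument vanishes at θ = -11/8, a logarithmic branch point, modulus 11/8.
Branch term (-3/5)*sqrt(1 - θ/(-11/5)): its argument vanishes at θ = -11/5, a square-root branch point, modulus 11/5.
The radius of convergence is the smallest modulus among the singular points: 11/8.
List the singular points by increasing real part (a conjugate pair: the negative imaginary part first).

Radius of convergence at 0: 11/8.
At -11/5: an algebraic (square-root) branch point.
At -11/8: a logarithmic branch point.


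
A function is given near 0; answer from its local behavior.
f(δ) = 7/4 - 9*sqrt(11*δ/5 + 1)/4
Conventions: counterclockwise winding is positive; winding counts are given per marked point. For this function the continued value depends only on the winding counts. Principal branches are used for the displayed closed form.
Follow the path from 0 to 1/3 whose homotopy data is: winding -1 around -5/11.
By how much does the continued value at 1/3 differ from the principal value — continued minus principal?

Continued minus principal equals (3/10)*sqrt(390).

The rational part is single-valued and drops out of the difference; each branch term changes only by its own monodromy.
(-9/4)*sqrt(1 - δ/(-5/11)): winding -1 is odd, the square root flips sign, contributing -2*(-9/4)*sqrt(1 - (1/3)/(-5/11)) = -2*(-9/4)*sqrt(26/15) = (3/10)*sqrt(390).
Summing the contributions at δ = 1/3 gives (3/10)*sqrt(390).


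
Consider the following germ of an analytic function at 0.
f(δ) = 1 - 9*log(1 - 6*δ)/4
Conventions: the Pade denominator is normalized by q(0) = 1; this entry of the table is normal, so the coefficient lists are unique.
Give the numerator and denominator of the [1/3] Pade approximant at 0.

The Pade approximant has numerator coefficients [1, 3231/302]; denominator coefficients [1, -423/151, -405/151, -1863/151].

Taylor coefficients needed (expand at 0): a_0 = 1, a_1 = 27/2, a_2 = 81/2, a_3 = 162, a_4 = 729.
Write the denominator as Q(δ) = 1 + q1*δ + q2*δ^2 + q3*δ^3. Requiring Q*f - P = O(δ^5) with deg P <= 1 kills the coefficients of δ^2..δ^4 in Q*f:
  δ^2: a_2 + q1*a_1 + q2*a_0 = 0, i.e. 81/2 + (27/2)*q1 + (1)*q2 = 0.
  δ^3: a_3 + q1*a_2 + q2*a_1 + q3*a_0 = 0, i.e. 162 + (81/2)*q1 + (27/2)*q2 + (1)*q3 = 0.
  δ^4: a_4 + q1*a_3 + q2*a_2 + q3*a_1 = 0, i.e. 729 + (162)*q1 + (81/2)*q2 + (27/2)*q3 = 0.
Solving this linear system: q1 = -423/151, q2 = -405/151, q3 = -1863/151.
The numerator is Q*f truncated at degree 1: P0 = a_0 = 1; P1 = a_1 + q1*a_0 = 3231/302.


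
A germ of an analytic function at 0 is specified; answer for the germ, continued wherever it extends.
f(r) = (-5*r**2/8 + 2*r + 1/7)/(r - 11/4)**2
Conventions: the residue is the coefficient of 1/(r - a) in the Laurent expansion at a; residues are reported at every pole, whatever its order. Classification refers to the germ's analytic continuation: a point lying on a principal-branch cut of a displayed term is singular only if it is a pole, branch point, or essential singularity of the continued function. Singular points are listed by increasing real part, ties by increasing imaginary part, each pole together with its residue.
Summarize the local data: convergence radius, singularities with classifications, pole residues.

Radius of convergence at 0: 11/4.
At 11/4: a pole of order 2; residue -23/16.

Denominator factor (r - 11/4)^2: pole of order 2 at 11/4, modulus 11/4.
The radius of convergence is the smallest modulus among the singular points: 11/4.
At the order-2 pole 11/4 set g(r) = (r - (11/4))^2*f(r) = -5*r**2/8 + 2*r + 1/7.
Order-2 pole: residue = g'(a); g'(11/4) = -23/16, so the residue is -23/16.


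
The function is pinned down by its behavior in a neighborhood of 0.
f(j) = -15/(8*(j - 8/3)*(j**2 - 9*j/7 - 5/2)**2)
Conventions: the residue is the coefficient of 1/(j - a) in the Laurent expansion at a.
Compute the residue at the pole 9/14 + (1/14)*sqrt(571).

The factor j**2 - 9*j/7 - 5/2 splits as (j - a)(j - a') with a = 9/14 + (1/14)*sqrt(571), a' = 9/14 - (1/14)*sqrt(571). At the order-2 pole a set g(j) = (j - a)^2*f(j) = [-15/(8*(j - 8/3))] / (j - a')^2.
Order-2 pole: residue = g'(a); g'(9/14 + (1/14)*sqrt(571)) = 59535/88804 + (191923200/7238436241)*sqrt(571), so the residue is 59535/88804 + (191923200/7238436241)*sqrt(571).

The residue is 59535/88804 + (191923200/7238436241)*sqrt(571).


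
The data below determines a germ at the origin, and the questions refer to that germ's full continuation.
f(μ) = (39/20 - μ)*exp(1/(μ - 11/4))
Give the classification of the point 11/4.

The exponent 1/(μ - (11/4)) has a pole at 11/4, so exp(1/(μ - (11/4))) takes every nonzero value near it: an essential singularity (not a pole of any order).

The point is an essential singularity.


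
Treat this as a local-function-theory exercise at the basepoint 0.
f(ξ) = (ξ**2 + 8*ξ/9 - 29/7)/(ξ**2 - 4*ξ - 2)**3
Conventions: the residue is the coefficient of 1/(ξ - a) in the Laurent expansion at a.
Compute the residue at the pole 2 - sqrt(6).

The residue is (23/72576)*sqrt(6).

The factor ξ**2 - 4*ξ - 2 splits as (ξ - a)(ξ - a') with a = 2 - sqrt(6), a' = 2 + sqrt(6). At the order-3 pole a set g(ξ) = (ξ - a)^3*f(ξ) = [ξ**2 + 8*ξ/9 - 29/7] / (ξ - a')^3.
Order-3 pole: residue = g''(a)/2; g''(2 - sqrt(6)) = (23/36288)*sqrt(6), so the residue is (23/72576)*sqrt(6).


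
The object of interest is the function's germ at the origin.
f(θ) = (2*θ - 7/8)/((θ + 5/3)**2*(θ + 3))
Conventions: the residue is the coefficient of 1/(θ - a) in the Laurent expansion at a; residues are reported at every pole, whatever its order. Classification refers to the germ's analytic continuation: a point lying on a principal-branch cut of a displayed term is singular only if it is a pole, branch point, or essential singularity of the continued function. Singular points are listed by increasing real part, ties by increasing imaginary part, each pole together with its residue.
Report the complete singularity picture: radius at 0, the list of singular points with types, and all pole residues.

Radius of convergence at 0: 5/3.
At -3: a pole of order 1; residue -495/128.
At -5/3: a pole of order 2; residue 495/128.

Denominator factor (θ + 3): pole of order 1 at -3, modulus 3.
Denominator factor (θ + 5/3)^2: pole of order 2 at -5/3, modulus 5/3.
The radius of convergence is the smallest modulus among the singular points: 5/3.
At the order-1 pole -3 set g(θ) = (θ - (-3))*f(θ) = (2*θ - 7/8)/(θ + 5/3)**2.
Simple pole: residue = g(a) at a = -3, which is -495/128.
At the order-2 pole -5/3 set g(θ) = (θ - (-5/3))^2*f(θ) = (2*θ - 7/8)/(θ + 3).
Order-2 pole: residue = g'(a); g'(-5/3) = 495/128, so the residue is 495/128.
List the singular points by increasing real part (a conjugate pair: the negative imaginary part first).


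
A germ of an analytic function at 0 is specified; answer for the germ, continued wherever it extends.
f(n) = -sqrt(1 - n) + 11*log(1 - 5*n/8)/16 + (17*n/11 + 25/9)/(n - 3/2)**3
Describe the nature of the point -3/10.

Denominator factors: n - 3/2 = -9/5 at n = -3/10 — none vanishes.
Branch term log(1 - n/(8/5)): argument at -3/10 is 19/16, nonzero, so -3/10 is not its branch point (a point on a principal cut is still regular for the continued germ).
Branch term sqrt(1 - n/(1)): argument at -3/10 is 13/10, nonzero, so -3/10 is not its branch point (a point on a principal cut is still regular for the continued germ).
So the germ continues analytically to -3/10.

The point is a regular point.


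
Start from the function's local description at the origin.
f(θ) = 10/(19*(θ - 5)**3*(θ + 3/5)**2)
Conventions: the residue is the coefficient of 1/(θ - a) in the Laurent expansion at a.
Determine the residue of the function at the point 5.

At the order-3 pole 5 set g(θ) = (θ - (5))^3*f(θ) = 10/(19*(θ + 3/5)**2).
Order-3 pole: residue = g''(a)/2; g''(5) = 9375/2919616, so the residue is 9375/5839232.

The residue is 9375/5839232.


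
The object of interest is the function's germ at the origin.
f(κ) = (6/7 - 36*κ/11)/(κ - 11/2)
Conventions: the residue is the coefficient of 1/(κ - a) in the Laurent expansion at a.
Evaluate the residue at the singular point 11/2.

The residue is -120/7.

At the order-1 pole 11/2 set g(κ) = (κ - (11/2))*f(κ) = 6/7 - 36*κ/11.
Simple pole: residue = g(a) at a = 11/2, which is -120/7.


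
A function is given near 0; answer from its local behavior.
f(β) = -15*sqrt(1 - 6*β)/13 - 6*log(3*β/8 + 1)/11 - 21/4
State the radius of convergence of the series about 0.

The radius of convergence is 1/6.

Branch term (-15/13)*sqrt(1 - β/(1/6)): its argument vanishes at β = 1/6, a square-root branch point, modulus 1/6.
Branch term (-6/11)*log(1 - β/(-8/3)): its argument vanishes at β = -8/3, a logarithmic branch point, modulus 8/3.
The radius of convergence is the smallest modulus among the singular points: 1/6.


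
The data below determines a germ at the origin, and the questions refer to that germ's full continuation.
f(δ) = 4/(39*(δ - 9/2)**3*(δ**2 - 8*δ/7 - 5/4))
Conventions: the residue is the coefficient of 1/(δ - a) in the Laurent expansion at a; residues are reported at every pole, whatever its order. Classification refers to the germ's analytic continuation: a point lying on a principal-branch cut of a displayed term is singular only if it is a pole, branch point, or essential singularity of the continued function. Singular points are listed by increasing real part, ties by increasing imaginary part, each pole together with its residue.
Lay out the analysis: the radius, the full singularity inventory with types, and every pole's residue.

Denominator factor (δ - 9/2)^3: pole of order 3 at 9/2, modulus 9/2.
Denominator factor (δ**2 - 8*δ/7 - 5/4): discriminant 309/49, real irrational roots 4/7 + (1/14)*sqrt(309) and 4/7 - (1/14)*sqrt(309); poles of order 1, moduli 4/7 + (1/14)*sqrt(309) and -4/7 + (1/14)*sqrt(309).
The radius of convergence is the smallest modulus among the singular points: -4/7 + (1/14)*sqrt(309).
The factor δ**2 - 8*δ/7 - 5/4 splits as (δ - a)(δ - a') with a = 4/7 - (1/14)*sqrt(309), a' = 4/7 + (1/14)*sqrt(309). At the order-1 pole a set g(δ) = (δ - a)*f(δ) = [4/(39*(δ - 9/2)**3)] / (δ - a').
Simple pole: residue = g(a) at a = 4/7 - (1/14)*sqrt(309), which is -10948/11864749 + (58520/846047871)*sqrt(309).
The factor δ**2 - 8*δ/7 - 5/4 splits as (δ - a)(δ - a') with a = 4/7 + (1/14)*sqrt(309), a' = 4/7 - (1/14)*sqrt(309). At the order-1 pole a set g(δ) = (δ - a)*f(δ) = [4/(39*(δ - 9/2)**3)] / (δ - a').
Simple pole: residue = g(a) at a = 4/7 + (1/14)*sqrt(309), which is -10948/11864749 - (58520/846047871)*sqrt(309).
At the order-3 pole 9/2 set g(δ) = (δ - (9/2))^3*f(δ) = 4/(39*(δ**2 - 8*δ/7 - 5/4)).
Order-3 pole: residue = g''(a)/2; g''(9/2) = 43792/11864749, so the residue is 21896/11864749.
List the singular points by increasing real part (a conjugate pair: the negative imaginary part first).

Radius of convergence at 0: -4/7 + (1/14)*sqrt(309).
At 4/7 - (1/14)*sqrt(309): a pole of order 1; residue -10948/11864749 + (58520/846047871)*sqrt(309).
At 4/7 + (1/14)*sqrt(309): a pole of order 1; residue -10948/11864749 - (58520/846047871)*sqrt(309).
At 9/2: a pole of order 3; residue 21896/11864749.


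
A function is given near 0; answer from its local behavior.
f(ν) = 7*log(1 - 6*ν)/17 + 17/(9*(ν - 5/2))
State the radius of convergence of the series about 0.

The radius of convergence is 1/6.

Denominator factor (ν - 5/2): pole of order 1 at 5/2, modulus 5/2.
Branch term (7/17)*log(1 - ν/(1/6)): its argument vanishes at ν = 1/6, a logarithmic branch point, modulus 1/6.
The radius of convergence is the smallest modulus among the singular points: 1/6.


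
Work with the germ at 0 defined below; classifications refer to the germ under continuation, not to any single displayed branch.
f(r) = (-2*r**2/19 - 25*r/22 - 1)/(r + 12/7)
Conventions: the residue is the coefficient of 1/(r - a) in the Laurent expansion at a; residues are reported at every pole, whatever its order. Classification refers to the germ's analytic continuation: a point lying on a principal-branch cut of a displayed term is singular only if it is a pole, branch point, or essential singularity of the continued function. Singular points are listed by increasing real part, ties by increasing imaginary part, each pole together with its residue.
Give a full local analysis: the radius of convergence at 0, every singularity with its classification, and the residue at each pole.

Denominator factor (r + 12/7): pole of order 1 at -12/7, modulus 12/7.
The radius of convergence is the smallest modulus among the singular points: 12/7.
At the order-1 pole -12/7 set g(r) = (r - (-12/7))*f(r) = -2*r**2/19 - 25*r/22 - 1.
Simple pole: residue = g(a) at a = -12/7, which is 6541/10241.

Radius of convergence at 0: 12/7.
At -12/7: a pole of order 1; residue 6541/10241.


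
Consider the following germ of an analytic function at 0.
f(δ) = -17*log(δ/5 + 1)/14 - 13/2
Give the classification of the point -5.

The term (-17/14)*log(1 - δ/(-5)) has argument 1 - -5/(-5) = 0 at -5: a logarithmic (infinitely-sheeted) branch point; the remaining terms are analytic or single-valued there.

The point is a logarithmic branch point.


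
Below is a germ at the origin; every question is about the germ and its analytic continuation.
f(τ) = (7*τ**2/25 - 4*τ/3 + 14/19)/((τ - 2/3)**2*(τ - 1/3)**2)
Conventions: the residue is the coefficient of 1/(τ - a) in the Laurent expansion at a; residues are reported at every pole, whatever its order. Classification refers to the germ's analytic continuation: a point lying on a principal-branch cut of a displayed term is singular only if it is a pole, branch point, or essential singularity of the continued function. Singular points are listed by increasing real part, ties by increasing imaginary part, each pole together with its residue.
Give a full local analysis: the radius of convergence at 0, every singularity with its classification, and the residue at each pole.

Radius of convergence at 0: 1/3.
At 1/3: a pole of order 2; residue 3396/475.
At 2/3: a pole of order 2; residue -3396/475.

Denominator factor (τ - 2/3)^2: pole of order 2 at 2/3, modulus 2/3.
Denominator factor (τ - 1/3)^2: pole of order 2 at 1/3, modulus 1/3.
The radius of convergence is the smallest modulus among the singular points: 1/3.
At the order-2 pole 1/3 set g(τ) = (τ - (1/3))^2*f(τ) = (7*τ**2/25 - 4*τ/3 + 14/19)/(τ - 2/3)**2.
Order-2 pole: residue = g'(a); g'(1/3) = 3396/475, so the residue is 3396/475.
At the order-2 pole 2/3 set g(τ) = (τ - (2/3))^2*f(τ) = (7*τ**2/25 - 4*τ/3 + 14/19)/(τ - 1/3)**2.
Order-2 pole: residue = g'(a); g'(2/3) = -3396/475, so the residue is -3396/475.
List the singular points by increasing real part (a conjugate pair: the negative imaginary part first).


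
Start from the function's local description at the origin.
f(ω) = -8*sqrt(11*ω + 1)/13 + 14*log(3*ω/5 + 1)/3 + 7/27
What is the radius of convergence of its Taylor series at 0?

The radius of convergence is 1/11.

Branch term (14/3)*log(1 - ω/(-5/3)): its argument vanishes at ω = -5/3, a logarithmic branch point, modulus 5/3.
Branch term (-8/13)*sqrt(1 - ω/(-1/11)): its argument vanishes at ω = -1/11, a square-root branch point, modulus 1/11.
The radius of convergence is the smallest modulus among the singular points: 1/11.


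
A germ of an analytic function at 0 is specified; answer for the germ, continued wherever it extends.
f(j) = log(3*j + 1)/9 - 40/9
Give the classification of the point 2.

There is no denominator, hence no pole anywhere.
Branch term log(1 - j/(-1/3)): argument at 2 is 7, nonzero, so 2 is not its branch point (a point on a principal cut is still regular for the continued germ).
So the germ continues analytically to 2.

The point is a regular point.


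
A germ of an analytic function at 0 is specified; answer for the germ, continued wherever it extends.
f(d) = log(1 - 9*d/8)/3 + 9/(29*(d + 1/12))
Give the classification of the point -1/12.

The point is a pole of order 1.

The denominator factor d + 1/12 vanishes at -1/12 and appears to the power 1; the numerator there equals 9/29, nonzero, and no other factor vanishes.
The branch terms are analytic at this point.
Hence a pole whose order is the multiplicity, 1.


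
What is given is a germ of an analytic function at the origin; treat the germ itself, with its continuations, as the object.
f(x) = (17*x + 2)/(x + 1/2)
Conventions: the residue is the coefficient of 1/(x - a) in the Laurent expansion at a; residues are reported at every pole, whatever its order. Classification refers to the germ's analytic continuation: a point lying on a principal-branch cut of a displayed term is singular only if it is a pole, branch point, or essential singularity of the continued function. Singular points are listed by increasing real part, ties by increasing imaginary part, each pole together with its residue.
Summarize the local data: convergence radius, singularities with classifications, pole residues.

Radius of convergence at 0: 1/2.
At -1/2: a pole of order 1; residue -13/2.

Denominator factor (x + 1/2): pole of order 1 at -1/2, modulus 1/2.
The radius of convergence is the smallest modulus among the singular points: 1/2.
At the order-1 pole -1/2 set g(x) = (x - (-1/2))*f(x) = 17*x + 2.
Simple pole: residue = g(a) at a = -1/2, which is -13/2.


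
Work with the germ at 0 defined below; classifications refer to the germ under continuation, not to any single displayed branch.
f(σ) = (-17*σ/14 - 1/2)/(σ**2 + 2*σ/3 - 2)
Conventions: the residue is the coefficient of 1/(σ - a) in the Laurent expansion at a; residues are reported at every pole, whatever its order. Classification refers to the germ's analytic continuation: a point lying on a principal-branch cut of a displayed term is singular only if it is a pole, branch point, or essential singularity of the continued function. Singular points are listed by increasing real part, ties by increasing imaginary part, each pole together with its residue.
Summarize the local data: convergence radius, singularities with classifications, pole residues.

Denominator factor (σ**2 + 2*σ/3 - 2): discriminant 76/9, real irrational roots -1/3 + (1/3)*sqrt(19) and -1/3 - (1/3)*sqrt(19); poles of order 1, moduli -1/3 + (1/3)*sqrt(19) and 1/3 + (1/3)*sqrt(19).
The radius of convergence is the smallest modulus among the singular points: -1/3 + (1/3)*sqrt(19).
The factor σ**2 + 2*σ/3 - 2 splits as (σ - a)(σ - a') with a = -1/3 - (1/3)*sqrt(19), a' = -1/3 + (1/3)*sqrt(19). At the order-1 pole a set g(σ) = (σ - a)*f(σ) = [-17*σ/14 - 1/2] / (σ - a').
Simple pole: residue = g(a) at a = -1/3 - (1/3)*sqrt(19), which is -17/28 + (1/133)*sqrt(19).
The factor σ**2 + 2*σ/3 - 2 splits as (σ - a)(σ - a') with a = -1/3 + (1/3)*sqrt(19), a' = -1/3 - (1/3)*sqrt(19). At the order-1 pole a set g(σ) = (σ - a)*f(σ) = [-17*σ/14 - 1/2] / (σ - a').
Simple pole: residue = g(a) at a = -1/3 + (1/3)*sqrt(19), which is -17/28 - (1/133)*sqrt(19).
List the singular points by increasing real part (a conjugate pair: the negative imaginary part first).

Radius of convergence at 0: -1/3 + (1/3)*sqrt(19).
At -1/3 - (1/3)*sqrt(19): a pole of order 1; residue -17/28 + (1/133)*sqrt(19).
At -1/3 + (1/3)*sqrt(19): a pole of order 1; residue -17/28 - (1/133)*sqrt(19).


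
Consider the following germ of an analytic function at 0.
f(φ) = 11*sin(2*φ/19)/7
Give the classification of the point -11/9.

There is no denominator, hence no pole anywhere.
The factor sin(2*φ/19) is entire.
So the germ continues analytically to -11/9.

The point is a regular point.


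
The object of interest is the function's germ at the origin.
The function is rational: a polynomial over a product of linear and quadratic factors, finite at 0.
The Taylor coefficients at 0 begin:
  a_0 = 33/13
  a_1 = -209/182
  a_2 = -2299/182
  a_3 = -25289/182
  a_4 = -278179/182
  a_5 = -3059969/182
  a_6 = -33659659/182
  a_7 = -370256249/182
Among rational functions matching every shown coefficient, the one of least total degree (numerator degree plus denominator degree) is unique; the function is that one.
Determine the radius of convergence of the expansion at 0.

No rational of total degree below 2 reproduces all 8 coefficients; solving the [1/1] Pade equations on them gives f(δ) = (37*δ/14 - 3/13)/(δ - 1/11), whose expansion matches every shown term.
Denominator factor (δ - 1/11): pole of order 1 at 1/11, modulus 1/11.
The radius of convergence is the smallest modulus among the singular points: 1/11.

The radius of convergence is 1/11.


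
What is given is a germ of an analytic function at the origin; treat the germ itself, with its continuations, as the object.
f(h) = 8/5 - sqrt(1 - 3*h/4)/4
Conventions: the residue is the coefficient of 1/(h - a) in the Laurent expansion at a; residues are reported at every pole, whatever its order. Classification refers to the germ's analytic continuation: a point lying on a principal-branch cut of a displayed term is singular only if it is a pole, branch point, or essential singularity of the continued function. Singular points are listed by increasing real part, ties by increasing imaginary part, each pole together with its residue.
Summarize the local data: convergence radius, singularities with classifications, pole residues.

Branch term (-1/4)*sqrt(1 - h/(4/3)): its argument vanishes at h = 4/3, a square-root branch point, modulus 4/3.
The radius of convergence is the smallest modulus among the singular points: 4/3.

Radius of convergence at 0: 4/3.
At 4/3: an algebraic (square-root) branch point.


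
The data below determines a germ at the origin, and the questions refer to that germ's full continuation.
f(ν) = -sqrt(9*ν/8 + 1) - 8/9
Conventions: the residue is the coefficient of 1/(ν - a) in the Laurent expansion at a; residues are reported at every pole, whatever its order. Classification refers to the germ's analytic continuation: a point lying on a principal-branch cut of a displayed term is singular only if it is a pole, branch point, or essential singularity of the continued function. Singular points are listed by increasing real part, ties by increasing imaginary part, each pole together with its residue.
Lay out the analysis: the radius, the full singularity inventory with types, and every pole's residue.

Branch term (-1)*sqrt(1 - ν/(-8/9)): its argument vanishes at ν = -8/9, a square-root branch point, modulus 8/9.
The radius of convergence is the smallest modulus among the singular points: 8/9.

Radius of convergence at 0: 8/9.
At -8/9: an algebraic (square-root) branch point.


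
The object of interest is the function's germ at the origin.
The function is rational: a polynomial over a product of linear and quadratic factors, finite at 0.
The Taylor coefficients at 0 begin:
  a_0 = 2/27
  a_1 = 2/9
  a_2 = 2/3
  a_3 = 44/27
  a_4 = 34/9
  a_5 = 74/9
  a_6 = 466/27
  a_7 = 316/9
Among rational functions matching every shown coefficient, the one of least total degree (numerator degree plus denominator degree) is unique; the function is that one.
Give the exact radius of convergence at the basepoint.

The radius of convergence is -1/2 + (1/2)*sqrt(5).

No rational of total degree below 6 reproduces all 8 coefficients; solving the [0/6] Pade equations on them gives f(ρ) = -2/(27*(ρ**2 + ρ - 1)**3), whose expansion matches every shown term.
Denominator factor (ρ**2 + ρ - 1)^3: discriminant 5, real irrational roots -1/2 + (1/2)*sqrt(5) and -1/2 - (1/2)*sqrt(5); poles of order 3, moduli -1/2 + (1/2)*sqrt(5) and 1/2 + (1/2)*sqrt(5).
The radius of convergence is the smallest modulus among the singular points: -1/2 + (1/2)*sqrt(5).


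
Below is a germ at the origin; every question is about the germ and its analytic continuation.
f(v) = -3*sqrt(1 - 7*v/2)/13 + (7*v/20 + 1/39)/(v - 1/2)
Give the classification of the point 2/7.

The point is an algebraic (square-root) branch point.

The term (-3/13)*sqrt(1 - v/(2/7)) has argument 1 - 2/7/(2/7) = 0 at 2/7: a square-root (algebraic, two-sheeted) branch point; the remaining terms are analytic or single-valued there.


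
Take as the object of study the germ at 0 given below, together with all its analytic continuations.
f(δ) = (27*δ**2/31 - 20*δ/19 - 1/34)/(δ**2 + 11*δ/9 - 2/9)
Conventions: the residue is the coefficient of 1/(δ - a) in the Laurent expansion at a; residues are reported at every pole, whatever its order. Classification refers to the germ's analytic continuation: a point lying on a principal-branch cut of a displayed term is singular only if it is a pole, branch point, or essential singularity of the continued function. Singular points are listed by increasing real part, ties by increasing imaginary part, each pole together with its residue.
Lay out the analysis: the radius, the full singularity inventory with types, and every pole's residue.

Radius of convergence at 0: -11/18 + (1/18)*sqrt(193).
At -11/18 - (1/18)*sqrt(193): a pole of order 1; residue -1247/1178 - (131386/1932509)*sqrt(193).
At -11/18 + (1/18)*sqrt(193): a pole of order 1; residue -1247/1178 + (131386/1932509)*sqrt(193).

Denominator factor (δ**2 + 11*δ/9 - 2/9): discriminant 193/81, real irrational roots -11/18 + (1/18)*sqrt(193) and -11/18 - (1/18)*sqrt(193); poles of order 1, moduli -11/18 + (1/18)*sqrt(193) and 11/18 + (1/18)*sqrt(193).
The radius of convergence is the smallest modulus among the singular points: -11/18 + (1/18)*sqrt(193).
The factor δ**2 + 11*δ/9 - 2/9 splits as (δ - a)(δ - a') with a = -11/18 - (1/18)*sqrt(193), a' = -11/18 + (1/18)*sqrt(193). At the order-1 pole a set g(δ) = (δ - a)*f(δ) = [27*δ**2/31 - 20*δ/19 - 1/34] / (δ - a').
Simple pole: residue = g(a) at a = -11/18 - (1/18)*sqrt(193), which is -1247/1178 - (131386/1932509)*sqrt(193).
The factor δ**2 + 11*δ/9 - 2/9 splits as (δ - a)(δ - a') with a = -11/18 + (1/18)*sqrt(193), a' = -11/18 - (1/18)*sqrt(193). At the order-1 pole a set g(δ) = (δ - a)*f(δ) = [27*δ**2/31 - 20*δ/19 - 1/34] / (δ - a').
Simple pole: residue = g(a) at a = -11/18 + (1/18)*sqrt(193), which is -1247/1178 + (131386/1932509)*sqrt(193).
List the singular points by increasing real part (a conjugate pair: the negative imaginary part first).


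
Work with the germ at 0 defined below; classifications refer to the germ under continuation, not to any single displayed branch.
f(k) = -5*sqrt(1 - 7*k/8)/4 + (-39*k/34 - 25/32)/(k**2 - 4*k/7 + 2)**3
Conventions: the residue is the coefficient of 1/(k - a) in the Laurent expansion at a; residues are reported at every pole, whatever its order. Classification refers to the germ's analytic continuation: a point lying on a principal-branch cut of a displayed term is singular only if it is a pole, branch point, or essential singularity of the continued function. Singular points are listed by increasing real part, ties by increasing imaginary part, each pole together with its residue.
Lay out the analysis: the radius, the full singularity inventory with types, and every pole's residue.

Radius of convergence at 0: 8/7.
At (2/7) - ((1/7)*sqrt(94))*i: a pole of order 3; residue -((30418269/7229403136)*sqrt(94))*i.
At (2/7) + ((1/7)*sqrt(94))*i: a pole of order 3; residue ((30418269/7229403136)*sqrt(94))*i.
At 8/7: an algebraic (square-root) branch point.


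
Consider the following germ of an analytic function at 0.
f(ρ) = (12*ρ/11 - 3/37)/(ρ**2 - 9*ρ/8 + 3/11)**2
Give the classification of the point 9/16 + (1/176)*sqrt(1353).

The denominator factor ρ**2 - 9*ρ/8 + 3/11 vanishes at 9/16 + (1/176)*sqrt(1353) and appears to the power 2; the numerator there equals 867/1628 + (3/484)*sqrt(1353), nonzero, and no other factor vanishes.
Hence a pole whose order is the multiplicity, 2.

The point is a pole of order 2.


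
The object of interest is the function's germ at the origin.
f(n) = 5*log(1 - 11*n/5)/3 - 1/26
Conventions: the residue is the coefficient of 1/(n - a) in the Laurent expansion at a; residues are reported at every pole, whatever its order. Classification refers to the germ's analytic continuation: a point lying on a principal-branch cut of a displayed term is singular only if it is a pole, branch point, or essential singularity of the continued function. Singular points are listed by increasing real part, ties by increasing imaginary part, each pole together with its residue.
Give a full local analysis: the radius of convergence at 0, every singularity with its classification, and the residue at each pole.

Branch term (5/3)*log(1 - n/(5/11)): its argument vanishes at n = 5/11, a logarithmic branch point, modulus 5/11.
The radius of convergence is the smallest modulus among the singular points: 5/11.

Radius of convergence at 0: 5/11.
At 5/11: a logarithmic branch point.


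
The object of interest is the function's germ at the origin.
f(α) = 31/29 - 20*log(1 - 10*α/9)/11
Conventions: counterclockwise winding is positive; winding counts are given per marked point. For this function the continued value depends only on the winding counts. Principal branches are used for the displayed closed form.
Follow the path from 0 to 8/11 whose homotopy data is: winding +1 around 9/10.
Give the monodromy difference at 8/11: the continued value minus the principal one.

Continued minus principal equals -(40/11)*pi*i.

The rational part is single-valued and drops out of the difference; each branch term changes only by its own monodromy.
(-20/11)*log(1 - α/(9/10)): each positive loop around 9/10 adds 2*pi*i to the log, so winding +1 contributes (-20/11)*(1)*2*pi*i = -(40/11)*pi*i.
Summing the contributions at α = 8/11 gives -(40/11)*pi*i.


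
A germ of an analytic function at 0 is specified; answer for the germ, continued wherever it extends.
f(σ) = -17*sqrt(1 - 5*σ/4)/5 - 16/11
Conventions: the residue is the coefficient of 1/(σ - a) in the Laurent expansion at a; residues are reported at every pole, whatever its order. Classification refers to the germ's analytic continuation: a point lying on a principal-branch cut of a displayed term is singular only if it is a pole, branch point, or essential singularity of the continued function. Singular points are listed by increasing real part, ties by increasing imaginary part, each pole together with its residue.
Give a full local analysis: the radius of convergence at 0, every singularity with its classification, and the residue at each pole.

Branch term (-17/5)*sqrt(1 - σ/(4/5)): its argument vanishes at σ = 4/5, a square-root branch point, modulus 4/5.
The radius of convergence is the smallest modulus among the singular points: 4/5.

Radius of convergence at 0: 4/5.
At 4/5: an algebraic (square-root) branch point.


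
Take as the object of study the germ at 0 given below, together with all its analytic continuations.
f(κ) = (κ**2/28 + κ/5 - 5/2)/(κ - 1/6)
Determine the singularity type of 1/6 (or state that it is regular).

The denominator factor κ - 1/6 vanishes at 1/6 and appears to the power 1; the numerator there equals -12427/5040, nonzero, and no other factor vanishes.
Hence a pole whose order is the multiplicity, 1.

The point is a pole of order 1.


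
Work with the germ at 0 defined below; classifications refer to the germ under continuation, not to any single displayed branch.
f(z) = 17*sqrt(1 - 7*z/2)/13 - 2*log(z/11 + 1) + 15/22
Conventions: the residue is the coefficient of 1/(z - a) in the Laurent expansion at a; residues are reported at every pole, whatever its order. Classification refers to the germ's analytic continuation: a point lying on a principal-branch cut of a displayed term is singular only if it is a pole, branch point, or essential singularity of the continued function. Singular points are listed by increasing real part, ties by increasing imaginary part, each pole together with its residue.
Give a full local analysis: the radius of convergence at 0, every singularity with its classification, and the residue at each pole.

Radius of convergence at 0: 2/7.
At -11: a logarithmic branch point.
At 2/7: an algebraic (square-root) branch point.

Branch term (-2)*log(1 - z/(-11)): its argument vanishes at z = -11, a logarithmic branch point, modulus 11.
Branch term (17/13)*sqrt(1 - z/(2/7)): its argument vanishes at z = 2/7, a square-root branch point, modulus 2/7.
The radius of convergence is the smallest modulus among the singular points: 2/7.
List the singular points by increasing real part (a conjugate pair: the negative imaginary part first).


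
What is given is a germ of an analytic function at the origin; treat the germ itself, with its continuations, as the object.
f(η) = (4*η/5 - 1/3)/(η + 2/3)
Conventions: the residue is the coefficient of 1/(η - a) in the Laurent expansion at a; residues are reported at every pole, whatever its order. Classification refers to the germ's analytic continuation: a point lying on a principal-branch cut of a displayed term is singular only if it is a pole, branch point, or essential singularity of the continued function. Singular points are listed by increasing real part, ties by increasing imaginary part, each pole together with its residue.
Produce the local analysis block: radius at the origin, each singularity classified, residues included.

Denominator factor (η + 2/3): pole of order 1 at -2/3, modulus 2/3.
The radius of convergence is the smallest modulus among the singular points: 2/3.
At the order-1 pole -2/3 set g(η) = (η - (-2/3))*f(η) = 4*η/5 - 1/3.
Simple pole: residue = g(a) at a = -2/3, which is -13/15.

Radius of convergence at 0: 2/3.
At -2/3: a pole of order 1; residue -13/15.


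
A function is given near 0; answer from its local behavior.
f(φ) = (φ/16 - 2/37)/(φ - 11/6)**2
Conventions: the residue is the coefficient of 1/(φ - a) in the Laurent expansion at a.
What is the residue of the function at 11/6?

The residue is 1/16.

At the order-2 pole 11/6 set g(φ) = (φ - (11/6))^2*f(φ) = φ/16 - 2/37.
Order-2 pole: residue = g'(a); g'(11/6) = 1/16, so the residue is 1/16.


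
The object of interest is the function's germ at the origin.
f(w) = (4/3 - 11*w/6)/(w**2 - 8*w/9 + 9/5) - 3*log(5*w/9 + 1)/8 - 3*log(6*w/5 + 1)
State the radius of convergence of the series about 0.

The radius of convergence is 5/6.

Denominator factor (w**2 - 8*w/9 + 9/5): discriminant -2596/405, complex-conjugate roots (4/9) + ((1/45)*sqrt(3245))*i and (4/9) - ((1/45)*sqrt(3245))*i; poles of order 1, moduli (3/5)*sqrt(5) and (3/5)*sqrt(5).
Branch term (-3)*log(1 - w/(-5/6)): its argument vanishes at w = -5/6, a logarithmic branch point, modulus 5/6.
Branch term (-3/8)*log(1 - w/(-9/5)): its argument vanishes at w = -9/5, a logarithmic branch point, modulus 9/5.
The radius of convergence is the smallest modulus among the singular points: 5/6.


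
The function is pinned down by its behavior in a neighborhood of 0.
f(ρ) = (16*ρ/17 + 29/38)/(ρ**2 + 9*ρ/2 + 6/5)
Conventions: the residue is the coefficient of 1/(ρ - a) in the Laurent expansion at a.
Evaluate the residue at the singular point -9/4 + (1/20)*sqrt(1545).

The residue is 8/17 - (875/99807)*sqrt(1545).

The factor ρ**2 + 9*ρ/2 + 6/5 splits as (ρ - a)(ρ - a') with a = -9/4 + (1/20)*sqrt(1545), a' = -9/4 - (1/20)*sqrt(1545). At the order-1 pole a set g(ρ) = (ρ - a)*f(ρ) = [16*ρ/17 + 29/38] / (ρ - a').
Simple pole: residue = g(a) at a = -9/4 + (1/20)*sqrt(1545), which is 8/17 - (875/99807)*sqrt(1545).


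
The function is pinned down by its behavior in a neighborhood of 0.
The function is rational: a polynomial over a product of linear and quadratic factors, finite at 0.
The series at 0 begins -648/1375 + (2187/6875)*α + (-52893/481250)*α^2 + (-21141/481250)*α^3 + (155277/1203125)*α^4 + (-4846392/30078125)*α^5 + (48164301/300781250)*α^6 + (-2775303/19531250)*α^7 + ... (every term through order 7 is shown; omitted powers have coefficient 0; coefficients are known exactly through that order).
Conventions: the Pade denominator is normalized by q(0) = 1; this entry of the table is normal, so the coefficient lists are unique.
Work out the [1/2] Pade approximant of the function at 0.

The Pade approximant has numerator coefficients [-648/1375, -3647187/17125625]; denominator coefficients [1, 28071/24910, 919699/1743700].

Taylor coefficients needed (read off): a_0 = -648/1375, a_1 = 2187/6875, a_2 = -52893/481250, a_3 = -21141/481250.
Write the denominator as Q(α) = 1 + q1*α + q2*α^2. Requiring Q*f - P = O(α^4) with deg P <= 1 kills the coefficients of α^2..α^3 in Q*f:
  α^2: a_2 + q1*a_1 + q2*a_0 = 0, i.e. -52893/481250 + (2187/6875)*q1 + (-648/1375)*q2 = 0.
  α^3: a_3 + q1*a_2 + q2*a_1 = 0, i.e. -21141/481250 + (-52893/481250)*q1 + (2187/6875)*q2 = 0.
Solving this linear system: q1 = 28071/24910, q2 = 919699/1743700.
The numerator is Q*f truncated at degree 1: P0 = a_0 = -648/1375; P1 = a_1 + q1*a_0 = -3647187/17125625.
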